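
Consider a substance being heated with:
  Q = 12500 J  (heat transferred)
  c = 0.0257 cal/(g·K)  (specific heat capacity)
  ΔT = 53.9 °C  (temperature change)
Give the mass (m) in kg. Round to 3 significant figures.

Rearranging Q = m·c·ΔT for m: m = Q/(c·ΔT).
Q = 12500 J; c = 0.0257 cal/(g·K) = 107.5 J/(kg·K); ΔT = 53.9 °C = 53.90 K.
m = 2.157 kg

2.16 kg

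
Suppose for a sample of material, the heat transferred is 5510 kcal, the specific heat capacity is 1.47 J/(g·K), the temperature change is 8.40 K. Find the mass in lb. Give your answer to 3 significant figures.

4120 lb

Solving Q = m·c·ΔT for m: m = Q/(c·ΔT).
Q = 5510 kcal = 2.305×10^7 J; c = 1.47 J/(g·K) = 1470 J/(kg·K); ΔT = 8.40 K.
m = 1867 kg
1867 kg × (1 lb / 0.4536 kg) = 4116 lb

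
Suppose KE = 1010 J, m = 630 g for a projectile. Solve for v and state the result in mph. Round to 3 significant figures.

127 mph

Rearranging: v = √(2·KE/m).
KE = 1010 J; m = 630 g = 0.6300 kg.
v = 56.62 m/s
56.62 m/s × (1 mph / 0.4470 m/s) = 126.7 mph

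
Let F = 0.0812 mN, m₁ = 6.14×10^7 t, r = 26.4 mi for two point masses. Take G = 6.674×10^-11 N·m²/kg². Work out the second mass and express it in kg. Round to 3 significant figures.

35800 kg

Rearranging F = G·m₁·m₂/r² for m₂: m₂ = F·r²/(G·m₁).
F = 0.0812 mN = 8.120×10^-5 N; m₁ = 6.14×10^7 t = 6.140×10^10 kg; r = 26.4 mi = 42487 m; G = 6.674×10^-11 N·m²/kg².
m₂ = 35769 kg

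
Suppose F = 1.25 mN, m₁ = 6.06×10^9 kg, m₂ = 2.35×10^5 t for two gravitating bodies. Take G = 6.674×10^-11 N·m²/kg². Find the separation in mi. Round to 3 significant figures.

From Newton's law of gravitation: r = √(G·m₁m₂/F).
F = 1.25 mN = 0.001250 N; m₁ = 6.06×10^9 kg; m₂ = 2.35×10^5 t = 2.350×10^8 kg; G = 6.674×10^-11 N·m²/kg².
r = 2.757×10^5 m
2.757×10^5 m × (1 mi / 1609 m) = 171.3 mi

171 mi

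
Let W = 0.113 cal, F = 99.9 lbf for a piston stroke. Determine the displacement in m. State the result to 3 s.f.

Solving W = F·d for d: d = W/F.
W = 0.113 cal = 0.4728 J; F = 99.9 lbf = 444.4 N.
d = 0.001064 m

0.00106 m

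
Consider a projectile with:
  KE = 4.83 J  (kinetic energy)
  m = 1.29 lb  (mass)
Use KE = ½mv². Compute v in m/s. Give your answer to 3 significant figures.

Rearranging KE = ½mv² for v: v = √(2·KE/m).
KE = 4.83 J; m = 1.29 lb = 0.5851 kg.
v = 4.063 m/s

4.06 m/s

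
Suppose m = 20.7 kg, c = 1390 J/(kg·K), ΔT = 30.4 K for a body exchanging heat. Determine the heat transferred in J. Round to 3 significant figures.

Q is given directly by: Q = mcΔT.
m = 20.7 kg; c = 1390 J/(kg·K); ΔT = 30.4 K.
Q = 8.747×10^5 J  (the unit combination reduces to kg·m²/s² = J)

8.75×10^5 J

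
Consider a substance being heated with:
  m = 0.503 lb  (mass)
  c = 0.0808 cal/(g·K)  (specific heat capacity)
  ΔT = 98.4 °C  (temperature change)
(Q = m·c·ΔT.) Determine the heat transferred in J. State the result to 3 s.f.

Directly: Q = mcΔT.
m = 0.503 lb = 0.2282 kg; c = 0.0808 cal/(g·K) = 338.1 J/(kg·K); ΔT = 98.4 °C = 98.40 K.
Q = 7590 J

7590 J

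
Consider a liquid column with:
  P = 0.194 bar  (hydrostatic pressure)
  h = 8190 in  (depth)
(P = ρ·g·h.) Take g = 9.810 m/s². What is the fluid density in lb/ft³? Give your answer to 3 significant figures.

Rearranging P = ρ·g·h for ρ: ρ = P/(g·h).
P = 0.194 bar = 19400 Pa; h = 8190 in = 208.0 m; g = 9.810 m/s².
ρ = 9.506 kg/m³
9.506 kg/m³ × (1 lb/ft³ / 16.02 kg/m³) = 0.5935 lb/ft³

0.593 lb/ft³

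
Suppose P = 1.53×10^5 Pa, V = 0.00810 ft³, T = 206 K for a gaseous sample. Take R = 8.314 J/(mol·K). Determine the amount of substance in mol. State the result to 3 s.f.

Rearranging PV = nRT for n: n = PV/(RT).
P = 1.53×10^5 Pa; V = 0.00810 ft³ = 2.294×10^-4 m³; T = 206 K; R = 8.314 J/(mol·K).
n = 0.02049 mol

0.0205 mol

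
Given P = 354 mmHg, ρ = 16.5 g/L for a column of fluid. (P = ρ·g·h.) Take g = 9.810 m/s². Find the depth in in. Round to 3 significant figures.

Solving P = ρ·g·h for h: h = P/(ρ·g).
P = 354 mmHg = 47196 Pa; ρ = 16.5 g/L = 16.50 kg/m³; g = 9.810 m/s².
h = 291.6 m
291.6 m × (1 in / 0.02540 m) = 11479 in

11500 in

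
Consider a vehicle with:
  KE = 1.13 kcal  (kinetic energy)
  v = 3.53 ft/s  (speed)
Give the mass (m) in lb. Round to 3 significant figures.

Rearranging: m = 2·KE/v².
KE = 1.13 kcal = 4728 J; v = 3.53 ft/s = 1.076 m/s.
m = 8168 kg
8168 kg × (1 lb / 0.4536 kg) = 18008 lb

18000 lb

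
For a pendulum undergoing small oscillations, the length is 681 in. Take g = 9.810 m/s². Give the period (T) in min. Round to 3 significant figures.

T is given directly by: T = 2π√(L/g).
L = 681 in = 17.30 m; g = 9.810 m/s².
T = 8.343 s
8.343 s × (1 min / 60.00 s) = 0.1391 min

0.139 min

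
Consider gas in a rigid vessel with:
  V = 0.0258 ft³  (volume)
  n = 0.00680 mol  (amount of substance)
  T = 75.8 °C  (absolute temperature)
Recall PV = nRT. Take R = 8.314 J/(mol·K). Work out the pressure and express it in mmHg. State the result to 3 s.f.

203 mmHg

Directly: P = nRT/V.
V = 0.0258 ft³ = 7.306×10^-4 m³; n = 0.00680 mol; T = 75.8 °C = 348.9 K; R = 8.314 J/(mol·K).
P = 27003 Pa
27003 Pa × (1 mmHg / 133.3 Pa) = 202.5 mmHg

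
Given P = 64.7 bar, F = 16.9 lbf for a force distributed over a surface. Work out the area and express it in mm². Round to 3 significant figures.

Rearranging P = F/A for A: A = F/P.
P = 64.7 bar = 6.470×10^6 Pa; F = 16.9 lbf = 75.17 N.
A = 1.162×10^-5 m²
1.162×10^-5 m² × (1 mm² / 1.000×10^-6 m²) = 11.62 mm²

11.6 mm²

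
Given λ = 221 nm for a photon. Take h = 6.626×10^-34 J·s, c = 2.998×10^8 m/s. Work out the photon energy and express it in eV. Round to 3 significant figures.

5.61 eV

Directly: E = hc/λ.
λ = 221 nm = 2.210×10^-7 m; h = 6.626×10^-34 J·s; c = 2.998×10^8 m/s.
E = 8.989×10^-19 J
8.989×10^-19 J × (1 eV / 1.602×10^-19 J) = 5.610 eV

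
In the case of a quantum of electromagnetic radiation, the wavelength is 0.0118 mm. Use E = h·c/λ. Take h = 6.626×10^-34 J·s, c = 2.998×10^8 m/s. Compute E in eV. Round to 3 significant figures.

0.105 eV

Directly: E = hc/λ.
λ = 0.0118 mm = 1.180×10^-5 m; h = 6.626×10^-34 J·s; c = 2.998×10^8 m/s.
E = 1.683×10^-20 J  (the unit combination reduces to kg·m²/s² = J)
1.683×10^-20 J × (1 eV / 1.602×10^-19 J) = 0.1051 eV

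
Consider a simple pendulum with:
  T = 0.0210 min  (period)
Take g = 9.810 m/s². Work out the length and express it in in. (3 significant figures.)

Rearranging T = 2π√(L/g) for L: L = g·(T/2π)².
T = 0.0210 min = 1.260 s; g = 9.810 m/s².
L = 0.3945 m
0.3945 m × (1 in / 0.02540 m) = 15.53 in

15.5 in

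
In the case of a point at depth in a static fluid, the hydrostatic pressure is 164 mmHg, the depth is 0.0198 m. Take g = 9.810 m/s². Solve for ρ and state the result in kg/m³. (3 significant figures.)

Rearranging: ρ = P/(g·h).
P = 164 mmHg = 21865 Pa; h = 0.0198 m; g = 9.810 m/s².
ρ = 1.126×10^5 kg/m³

1.13×10^5 kg/m³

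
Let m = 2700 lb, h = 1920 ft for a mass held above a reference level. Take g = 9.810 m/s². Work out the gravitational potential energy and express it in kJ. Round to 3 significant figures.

Directly: PE = mgh.
m = 2700 lb = 1225 kg; h = 1920 ft = 585.2 m; g = 9.810 m/s².
PE = 7.031×10^6 J
7.031×10^6 J × (1 kJ / 1000 J) = 7031 kJ

7030 kJ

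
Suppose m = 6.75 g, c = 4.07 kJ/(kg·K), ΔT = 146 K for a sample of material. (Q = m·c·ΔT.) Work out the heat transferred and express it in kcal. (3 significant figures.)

0.959 kcal

Q is given directly by: Q = mcΔT.
m = 6.75 g = 0.006750 kg; c = 4.07 kJ/(kg·K) = 4070 J/(kg·K); ΔT = 146 K.
Q = 4011 J
4011 J × (1 kcal / 4184 J) = 0.9586 kcal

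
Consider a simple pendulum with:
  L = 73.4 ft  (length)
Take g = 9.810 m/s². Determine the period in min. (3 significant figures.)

0.158 min

Directly: T = 2π√(L/g).
L = 73.4 ft = 22.37 m; g = 9.810 m/s².
T = 9.489 s
9.489 s × (1 min / 60.00 s) = 0.1581 min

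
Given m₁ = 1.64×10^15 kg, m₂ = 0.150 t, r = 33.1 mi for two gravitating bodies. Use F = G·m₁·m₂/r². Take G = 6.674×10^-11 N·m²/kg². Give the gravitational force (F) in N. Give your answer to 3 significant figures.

0.00579 N

F is given directly by: F = Gm₁m₂/r².
m₁ = 1.64×10^15 kg; m₂ = 0.150 t = 150.0 kg; r = 33.1 mi = 53269 m; G = 6.674×10^-11 N·m²/kg².
F = 0.005786 N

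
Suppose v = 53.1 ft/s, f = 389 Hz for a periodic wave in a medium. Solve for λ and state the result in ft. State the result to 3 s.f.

0.137 ft

Solving v = f·λ for λ: λ = v/f.
v = 53.1 ft/s = 16.18 m/s; f = 389 Hz.
λ = 0.04161 m
0.04161 m × (1 ft / 0.3048 m) = 0.1365 ft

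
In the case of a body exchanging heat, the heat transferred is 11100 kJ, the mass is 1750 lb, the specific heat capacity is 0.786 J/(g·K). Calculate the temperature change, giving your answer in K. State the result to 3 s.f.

17.8 K

Rearranging: ΔT = Q/(m·c).
Q = 11100 kJ = 1.110×10^7 J; m = 1750 lb = 793.8 kg; c = 0.786 J/(g·K) = 786.0 J/(kg·K).
ΔT = 17.79 K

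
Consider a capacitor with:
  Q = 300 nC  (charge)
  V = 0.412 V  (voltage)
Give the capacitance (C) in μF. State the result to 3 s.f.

0.728 μF

C is given directly by: C = Q/V.
Q = 300 nC = 3.000×10^-7 C; V = 0.412 V.
C = 7.282×10^-7 F
7.282×10^-7 F × (1 μF / 1.000×10^-6 F) = 0.7282 μF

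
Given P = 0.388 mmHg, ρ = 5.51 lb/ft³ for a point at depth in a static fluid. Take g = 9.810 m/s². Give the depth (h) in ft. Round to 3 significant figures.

0.196 ft

Rearranging P = ρ·g·h for h: h = P/(ρ·g).
P = 0.388 mmHg = 51.73 Pa; ρ = 5.51 lb/ft³ = 88.26 kg/m³; g = 9.810 m/s².
h = 0.05974 m
0.05974 m × (1 ft / 0.3048 m) = 0.1960 ft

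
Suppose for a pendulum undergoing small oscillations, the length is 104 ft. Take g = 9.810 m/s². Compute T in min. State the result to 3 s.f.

Directly: T = 2π√(L/g).
L = 104 ft = 31.70 m; g = 9.810 m/s².
T = 11.29 s
11.29 s × (1 min / 60.00 s) = 0.1882 min

0.188 min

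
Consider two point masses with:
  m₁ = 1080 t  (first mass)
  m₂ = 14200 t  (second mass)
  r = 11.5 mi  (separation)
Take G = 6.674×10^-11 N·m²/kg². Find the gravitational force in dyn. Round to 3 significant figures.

Directly: F = Gm₁m₂/r².
m₁ = 1080 t = 1.080×10^6 kg; m₂ = 14200 t = 1.420×10^7 kg; r = 11.5 mi = 18507 m; G = 6.674×10^-11 N·m²/kg².
F = 2.988×10^-6 N  (the unit combination reduces to kg·m/s² = N)
2.988×10^-6 N × (1 dyn / 1.000×10^-5 N) = 0.2988 dyn

0.299 dyn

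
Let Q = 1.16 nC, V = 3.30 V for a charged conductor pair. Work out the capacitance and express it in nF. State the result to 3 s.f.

Directly: C = Q/V.
Q = 1.16 nC = 1.160×10^-9 C; V = 3.30 V.
C = 3.515×10^-10 F
3.515×10^-10 F × (1 nF / 1.000×10^-9 F) = 0.3515 nF

0.352 nF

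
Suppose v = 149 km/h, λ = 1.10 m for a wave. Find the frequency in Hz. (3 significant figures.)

37.6 Hz

Solving v = f·λ for f: f = v/λ.
v = 149 km/h = 41.39 m/s; λ = 1.10 m.
f = 37.63 Hz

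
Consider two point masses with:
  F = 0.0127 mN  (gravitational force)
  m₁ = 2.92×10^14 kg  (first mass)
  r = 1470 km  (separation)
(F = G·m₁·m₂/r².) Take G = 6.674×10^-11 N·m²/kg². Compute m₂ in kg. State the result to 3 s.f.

Rearranging F = G·m₁·m₂/r² for m₂: m₂ = F·r²/(G·m₁).
F = 0.0127 mN = 1.270×10^-5 N; m₁ = 2.92×10^14 kg; r = 1470 km = 1.470×10^6 m; G = 6.674×10^-11 N·m²/kg².
m₂ = 1408 kg

1410 kg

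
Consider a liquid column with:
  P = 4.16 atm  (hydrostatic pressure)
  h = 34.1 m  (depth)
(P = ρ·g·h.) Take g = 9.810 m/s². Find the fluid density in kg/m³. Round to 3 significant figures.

1260 kg/m³

Rearranging P = ρ·g·h for ρ: ρ = P/(g·h).
P = 4.16 atm = 4.215×10^5 Pa; h = 34.1 m; g = 9.810 m/s².
ρ = 1260 kg/m³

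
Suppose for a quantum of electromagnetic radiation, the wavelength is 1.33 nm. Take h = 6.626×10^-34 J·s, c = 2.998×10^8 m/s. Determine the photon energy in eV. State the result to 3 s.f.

Directly: E = hc/λ.
λ = 1.33 nm = 1.330×10^-9 m; h = 6.626×10^-34 J·s; c = 2.998×10^8 m/s.
E = 1.494×10^-16 J
1.494×10^-16 J × (1 eV / 1.602×10^-19 J) = 932.2 eV

932 eV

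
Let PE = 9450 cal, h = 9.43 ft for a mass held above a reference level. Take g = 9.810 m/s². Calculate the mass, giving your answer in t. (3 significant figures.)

Solving PE = m·g·h for m: m = PE/(g·h).
PE = 9450 cal = 39539 J; h = 9.43 ft = 2.874 m; g = 9.810 m/s².
m = 1402 kg
1402 kg × (1 t / 1000 kg) = 1.402 t

1.40 t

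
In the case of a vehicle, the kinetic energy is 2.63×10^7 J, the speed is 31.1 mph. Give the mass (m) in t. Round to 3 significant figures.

272 t

Solving KE = ½mv² for m: m = 2·KE/v².
KE = 2.63×10^7 J; v = 31.1 mph = 13.90 m/s.
m = 2.721×10^5 kg
2.721×10^5 kg × (1 t / 1000 kg) = 272.1 t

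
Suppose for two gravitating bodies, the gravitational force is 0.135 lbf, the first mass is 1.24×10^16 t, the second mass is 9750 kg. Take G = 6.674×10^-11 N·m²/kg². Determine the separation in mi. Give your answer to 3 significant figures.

From Newton's law of gravitation: r = √(G·m₁m₂/F).
F = 0.135 lbf = 0.6005 N; m₁ = 1.24×10^16 t = 1.240×10^19 kg; m₂ = 9750 kg; G = 6.674×10^-11 N·m²/kg².
r = 3.666×10^6 m
3.666×10^6 m × (1 mi / 1609 m) = 2278 mi

2280 mi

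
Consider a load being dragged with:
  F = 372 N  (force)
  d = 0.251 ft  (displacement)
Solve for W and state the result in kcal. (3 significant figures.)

W is given directly by: W = F·d.
F = 372 N; d = 0.251 ft = 0.07650 m.
W = 28.46 J  (the unit combination reduces to kg·m²/s² = J)
28.46 J × (1 kcal / 4184 J) = 0.006802 kcal

0.00680 kcal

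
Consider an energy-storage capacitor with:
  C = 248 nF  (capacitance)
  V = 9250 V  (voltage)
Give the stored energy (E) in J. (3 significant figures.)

Directly: E = ½CV².
C = 248 nF = 2.480×10^-7 F; V = 9250 V.
E = 10.61 J  (the unit combination reduces to kg·m²/s² = J)

10.6 J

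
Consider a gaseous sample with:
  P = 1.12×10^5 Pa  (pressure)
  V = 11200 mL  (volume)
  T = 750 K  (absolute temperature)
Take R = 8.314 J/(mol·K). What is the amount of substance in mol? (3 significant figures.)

Rearranging: n = PV/(RT).
P = 1.12×10^5 Pa; V = 11200 mL = 0.01120 m³; T = 750 K; R = 8.314 J/(mol·K).
n = 0.2012 mol

0.201 mol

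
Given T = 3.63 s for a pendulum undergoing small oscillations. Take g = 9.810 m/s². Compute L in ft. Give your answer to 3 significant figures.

Solving T = 2π√(L/g) for L: L = g·(T/2π)².
T = 3.63 s; g = 9.810 m/s².
L = 3.274 m
3.274 m × (1 ft / 0.3048 m) = 10.74 ft

10.7 ft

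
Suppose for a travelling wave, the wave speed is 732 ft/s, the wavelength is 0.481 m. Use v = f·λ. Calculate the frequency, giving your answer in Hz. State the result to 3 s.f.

Rearranging v = f·λ for f: f = v/λ.
v = 732 ft/s = 223.1 m/s; λ = 0.481 m.
f = 463.9 Hz

464 Hz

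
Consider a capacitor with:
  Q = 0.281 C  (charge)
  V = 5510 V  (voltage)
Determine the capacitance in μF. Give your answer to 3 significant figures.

C is given directly by: C = Q/V.
Q = 0.281 C; V = 5510 V.
C = 5.100×10^-5 F
5.100×10^-5 F × (1 μF / 1.000×10^-6 F) = 51.00 μF

51.0 μF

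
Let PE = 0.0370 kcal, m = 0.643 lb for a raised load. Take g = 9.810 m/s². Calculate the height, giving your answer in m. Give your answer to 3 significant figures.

Rearranging PE = m·g·h for h: h = PE/(m·g).
PE = 0.0370 kcal = 154.8 J; m = 0.643 lb = 0.2917 kg; g = 9.810 m/s².
h = 54.11 m

54.1 m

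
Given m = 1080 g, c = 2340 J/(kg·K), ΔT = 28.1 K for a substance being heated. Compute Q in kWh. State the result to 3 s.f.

Q is given directly by: Q = mcΔT.
m = 1080 g = 1.080 kg; c = 2340 J/(kg·K); ΔT = 28.1 K.
Q = 71014 J
71014 J × (1 kWh / 3.600×10^6 J) = 0.01973 kWh

0.0197 kWh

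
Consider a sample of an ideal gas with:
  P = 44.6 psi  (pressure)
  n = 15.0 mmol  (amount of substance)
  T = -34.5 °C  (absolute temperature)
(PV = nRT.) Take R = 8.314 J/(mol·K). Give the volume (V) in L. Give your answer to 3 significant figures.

0.0968 L

From the ideal-gas law: V = nRT/P.
P = 44.6 psi = 3.075×10^5 Pa; n = 15.0 mmol = 0.01500 mol; T = -34.5 °C = 238.6 K; R = 8.314 J/(mol·K).
V = 9.679×10^-5 m³
9.679×10^-5 m³ × (1 L / 0.001000 m³) = 0.09679 L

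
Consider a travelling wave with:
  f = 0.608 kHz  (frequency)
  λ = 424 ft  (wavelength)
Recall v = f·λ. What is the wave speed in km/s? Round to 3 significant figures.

Directly: v = fλ.
f = 0.608 kHz = 608.0 Hz; λ = 424 ft = 129.2 m.
v = 78575 m/s
78575 m/s × (1 km/s / 1000 m/s) = 78.58 km/s

78.6 km/s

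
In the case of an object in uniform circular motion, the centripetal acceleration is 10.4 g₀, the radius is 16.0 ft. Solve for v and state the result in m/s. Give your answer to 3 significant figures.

Solving a = v²/r for v: v = √(a·r).
a = 10.4 g₀ = 102.0 m/s²; r = 16.0 ft = 4.877 m.
v = 22.30 m/s

22.3 m/s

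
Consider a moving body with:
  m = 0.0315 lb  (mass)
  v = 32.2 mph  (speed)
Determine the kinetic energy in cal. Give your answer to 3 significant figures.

0.354 cal

KE is given directly by: KE = ½mv².
m = 0.0315 lb = 0.01429 kg; v = 32.2 mph = 14.39 m/s.
KE = 1.480 J  (the unit combination reduces to kg·m²/s² = J)
1.480 J × (1 cal / 4.184 J) = 0.3538 cal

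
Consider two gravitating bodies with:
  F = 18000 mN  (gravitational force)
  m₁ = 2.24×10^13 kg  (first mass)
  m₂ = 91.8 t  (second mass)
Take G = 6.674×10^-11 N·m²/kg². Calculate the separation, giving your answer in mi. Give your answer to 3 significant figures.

1.72 mi

From Newton's law of gravitation: r = √(G·m₁m₂/F).
F = 18000 mN = 18.00 N; m₁ = 2.24×10^13 kg; m₂ = 91.8 t = 91800 kg; G = 6.674×10^-11 N·m²/kg².
r = 2761 m
2761 m × (1 mi / 1609 m) = 1.716 mi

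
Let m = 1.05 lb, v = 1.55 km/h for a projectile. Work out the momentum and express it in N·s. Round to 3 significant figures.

0.205 N·s

Directly: p = mv.
m = 1.05 lb = 0.4763 kg; v = 1.55 km/h = 0.4306 m/s.
p = 0.2051 kg·m/s
Since 1 N·s = 1 kg·m/s, 0.2051 N·s.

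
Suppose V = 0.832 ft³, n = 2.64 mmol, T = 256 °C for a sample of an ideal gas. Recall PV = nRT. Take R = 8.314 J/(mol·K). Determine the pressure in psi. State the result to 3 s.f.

Directly: P = nRT/V.
V = 0.832 ft³ = 0.02356 m³; n = 2.64 mmol = 0.002640 mol; T = 256 °C = 529.1 K; R = 8.314 J/(mol·K).
P = 493.0 Pa
493.0 Pa × (1 psi / 6895 Pa) = 0.07150 psi

0.0715 psi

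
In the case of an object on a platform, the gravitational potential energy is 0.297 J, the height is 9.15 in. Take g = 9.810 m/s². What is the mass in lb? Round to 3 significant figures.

Solving PE = m·g·h for m: m = PE/(g·h).
PE = 0.297 J; h = 9.15 in = 0.2324 m; g = 9.810 m/s².
m = 0.1303 kg
0.1303 kg × (1 lb / 0.4536 kg) = 0.2872 lb

0.287 lb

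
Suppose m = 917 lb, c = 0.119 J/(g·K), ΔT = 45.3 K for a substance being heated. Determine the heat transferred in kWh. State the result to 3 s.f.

Directly: Q = mcΔT.
m = 917 lb = 415.9 kg; c = 0.119 J/(g·K) = 119.0 J/(kg·K); ΔT = 45.3 K.
Q = 2.242×10^6 J
2.242×10^6 J × (1 kWh / 3.600×10^6 J) = 0.6228 kWh

0.623 kWh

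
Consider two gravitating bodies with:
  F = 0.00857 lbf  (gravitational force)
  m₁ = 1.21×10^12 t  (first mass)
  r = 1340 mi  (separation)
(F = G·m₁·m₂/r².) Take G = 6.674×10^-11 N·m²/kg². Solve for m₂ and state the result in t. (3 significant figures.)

Solving F = G·m₁·m₂/r² for m₂: m₂ = F·r²/(G·m₁).
F = 0.00857 lbf = 0.03812 N; m₁ = 1.21×10^12 t = 1.210×10^15 kg; r = 1340 mi = 2.157×10^6 m; G = 6.674×10^-11 N·m²/kg².
m₂ = 2.195×10^6 kg
2.195×10^6 kg × (1 t / 1000 kg) = 2195 t

2200 t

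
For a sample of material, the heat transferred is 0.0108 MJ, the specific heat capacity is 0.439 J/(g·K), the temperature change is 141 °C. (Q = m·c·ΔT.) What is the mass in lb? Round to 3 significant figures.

Rearranging: m = Q/(c·ΔT).
Q = 0.0108 MJ = 10800 J; c = 0.439 J/(g·K) = 439.0 J/(kg·K); ΔT = 141 °C = 141.0 K.
m = 0.1745 kg
0.1745 kg × (1 lb / 0.4536 kg) = 0.3847 lb

0.385 lb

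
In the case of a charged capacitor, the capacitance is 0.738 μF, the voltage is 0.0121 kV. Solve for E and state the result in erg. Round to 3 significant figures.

E is given directly by: E = ½CV².
C = 0.738 μF = 7.380×10^-7 F; V = 0.0121 kV = 12.10 V.
E = 5.403×10^-5 J  (the unit combination reduces to kg·m²/s² = J)
5.403×10^-5 J × (1 erg / 1.000×10^-7 J) = 540.3 erg

540 erg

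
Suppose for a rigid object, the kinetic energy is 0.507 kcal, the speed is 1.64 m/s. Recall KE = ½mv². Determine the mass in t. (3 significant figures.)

1.58 t

Rearranging KE = ½mv² for m: m = 2·KE/v².
KE = 0.507 kcal = 2121 J; v = 1.64 m/s.
m = 1577 kg
1577 kg × (1 t / 1000 kg) = 1.577 t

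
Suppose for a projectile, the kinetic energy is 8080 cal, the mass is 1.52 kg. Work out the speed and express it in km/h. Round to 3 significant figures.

Solving KE = ½mv² for v: v = √(2·KE/m).
KE = 8080 cal = 33807 J; m = 1.52 kg.
v = 210.9 m/s
210.9 m/s × (1 km/h / 0.2778 m/s) = 759.3 km/h

759 km/h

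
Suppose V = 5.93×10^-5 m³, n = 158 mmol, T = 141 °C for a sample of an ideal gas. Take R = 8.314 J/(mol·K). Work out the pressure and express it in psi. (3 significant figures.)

1330 psi

P is given directly by: P = nRT/V.
V = 5.93×10^-5 m³; n = 158 mmol = 0.1580 mol; T = 141 °C = 414.1 K; R = 8.314 J/(mol·K).
P = 9.174×10^6 Pa
9.174×10^6 Pa × (1 psi / 6895 Pa) = 1331 psi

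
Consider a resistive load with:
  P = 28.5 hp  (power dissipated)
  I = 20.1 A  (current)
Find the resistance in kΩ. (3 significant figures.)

0.0526 kΩ

Rearranging: R = P/I².
P = 28.5 hp = 21252 W; I = 20.1 A.
R = 52.60 Ω
52.60 Ω × (1 kΩ / 1000 Ω) = 0.05260 kΩ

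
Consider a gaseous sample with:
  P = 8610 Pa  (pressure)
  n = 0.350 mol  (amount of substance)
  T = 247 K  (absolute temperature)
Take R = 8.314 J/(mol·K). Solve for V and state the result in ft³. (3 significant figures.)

2.95 ft³

Solving PV = nRT for V: V = nRT/P.
P = 8610 Pa; n = 0.350 mol; T = 247 K; R = 8.314 J/(mol·K).
V = 0.08348 m³
0.08348 m³ × (1 ft³ / 0.02832 m³) = 2.948 ft³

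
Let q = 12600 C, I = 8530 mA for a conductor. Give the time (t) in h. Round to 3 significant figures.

0.410 h

Rearranging q = I·t for t: t = q/I.
q = 12600 C; I = 8530 mA = 8.530 A.
t = 1477 s
1477 s × (1 h / 3600 s) = 0.4103 h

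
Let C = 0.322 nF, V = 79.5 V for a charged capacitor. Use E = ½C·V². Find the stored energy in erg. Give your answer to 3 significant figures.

Directly: E = ½CV².
C = 0.322 nF = 3.220×10^-10 F; V = 79.5 V.
E = 1.018×10^-6 J
1.018×10^-6 J × (1 erg / 1.000×10^-7 J) = 10.18 erg

10.2 erg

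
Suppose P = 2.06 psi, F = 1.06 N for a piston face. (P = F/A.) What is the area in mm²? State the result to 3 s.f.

Rearranging P = F/A for A: A = F/P.
P = 2.06 psi = 14203 Pa; F = 1.06 N.
A = 7.463×10^-5 m²
7.463×10^-5 m² × (1 mm² / 1.000×10^-6 m²) = 74.63 mm²

74.6 mm²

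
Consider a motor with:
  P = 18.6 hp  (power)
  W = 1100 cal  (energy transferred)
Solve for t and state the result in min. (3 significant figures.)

0.00553 min

Rearranging: t = W/P.
P = 18.6 hp = 13870 W; W = 1100 cal = 4602 J.
t = 0.3318 s
0.3318 s × (1 min / 60.00 s) = 0.005530 min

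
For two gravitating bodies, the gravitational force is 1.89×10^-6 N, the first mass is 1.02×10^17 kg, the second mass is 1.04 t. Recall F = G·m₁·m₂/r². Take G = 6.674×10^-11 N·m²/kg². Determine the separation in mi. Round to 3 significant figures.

Solving F = G·m₁·m₂/r² for r: r = √(G·m₁m₂/F).
F = 1.89×10^-6 N; m₁ = 1.02×10^17 kg; m₂ = 1.04 t = 1040 kg; G = 6.674×10^-11 N·m²/kg².
r = 6.120×10^7 m
6.120×10^7 m × (1 mi / 1609 m) = 38030 mi

38000 mi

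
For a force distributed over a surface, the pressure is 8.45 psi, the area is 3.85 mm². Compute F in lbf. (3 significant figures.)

Rearranging P = F/A for F: F = P·A.
P = 8.45 psi = 58261 Pa; A = 3.85 mm² = 3.850×10^-6 m².
F = 0.2243 N
0.2243 N × (1 lbf / 4.448 N) = 0.05043 lbf

0.0504 lbf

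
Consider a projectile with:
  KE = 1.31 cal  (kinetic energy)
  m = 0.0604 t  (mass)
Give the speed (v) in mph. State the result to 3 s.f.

Rearranging: v = √(2·KE/m).
KE = 1.31 cal = 5.481 J; m = 0.0604 t = 60.40 kg.
v = 0.4260 m/s
0.4260 m/s × (1 mph / 0.4470 m/s) = 0.9530 mph

0.953 mph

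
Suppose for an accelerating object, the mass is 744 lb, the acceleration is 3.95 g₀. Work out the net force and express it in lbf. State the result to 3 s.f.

2940 lbf

F is given directly by: F = m·a.
m = 744 lb = 337.5 kg; a = 3.95 g₀ = 38.74 m/s².
F = 13072 N  (the unit combination reduces to kg·m/s² = N)
13072 N × (1 lbf / 4.448 N) = 2939 lbf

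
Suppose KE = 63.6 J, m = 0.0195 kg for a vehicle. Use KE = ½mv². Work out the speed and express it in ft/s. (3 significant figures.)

265 ft/s

Rearranging KE = ½mv² for v: v = √(2·KE/m).
KE = 63.6 J; m = 0.0195 kg.
v = 80.77 m/s
80.77 m/s × (1 ft/s / 0.3048 m/s) = 265.0 ft/s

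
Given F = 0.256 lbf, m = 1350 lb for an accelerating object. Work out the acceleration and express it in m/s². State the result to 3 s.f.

From Newton's second law: a = F/m.
F = 0.256 lbf = 1.139 N; m = 1350 lb = 612.3 kg.
a = 0.001860 m/s²

0.00186 m/s²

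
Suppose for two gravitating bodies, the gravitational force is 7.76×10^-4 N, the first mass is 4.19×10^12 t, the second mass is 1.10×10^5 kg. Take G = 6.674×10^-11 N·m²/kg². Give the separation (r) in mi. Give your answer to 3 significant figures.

3910 mi

Rearranging F = G·m₁·m₂/r² for r: r = √(G·m₁m₂/F).
F = 7.76×10^-4 N; m₁ = 4.19×10^12 t = 4.190×10^15 kg; m₂ = 1.10×10^5 kg; G = 6.674×10^-11 N·m²/kg².
r = 6.296×10^6 m
6.296×10^6 m × (1 mi / 1609 m) = 3912 mi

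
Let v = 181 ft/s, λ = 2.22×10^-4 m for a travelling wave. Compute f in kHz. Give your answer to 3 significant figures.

Rearranging v = f·λ for f: f = v/λ.
v = 181 ft/s = 55.17 m/s; λ = 2.22×10^-4 m.
f = 2.485×10^5 Hz
2.485×10^5 Hz × (1 kHz / 1000 Hz) = 248.5 kHz

249 kHz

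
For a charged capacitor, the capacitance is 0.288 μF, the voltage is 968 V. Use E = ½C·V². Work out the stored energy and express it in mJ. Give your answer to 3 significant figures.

E is given directly by: E = ½CV².
C = 0.288 μF = 2.880×10^-7 F; V = 968 V.
E = 0.1349 J
0.1349 J × (1 mJ / 0.001000 J) = 134.9 mJ

135 mJ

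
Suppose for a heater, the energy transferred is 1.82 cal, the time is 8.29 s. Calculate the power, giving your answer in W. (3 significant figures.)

P is given directly by: P = W/t.
W = 1.82 cal = 7.615 J; t = 8.29 s.
P = 0.9186 W

0.919 W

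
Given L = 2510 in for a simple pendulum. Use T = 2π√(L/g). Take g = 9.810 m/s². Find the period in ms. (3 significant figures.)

Directly: T = 2π√(L/g).
L = 2510 in = 63.75 m; g = 9.810 m/s².
T = 16.02 s
16.02 s × (1 ms / 0.001000 s) = 16018 ms

16000 ms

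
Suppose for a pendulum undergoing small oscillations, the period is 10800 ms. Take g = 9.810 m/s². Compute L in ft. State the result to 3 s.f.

95.1 ft

Rearranging T = 2π√(L/g) for L: L = g·(T/2π)².
T = 10800 ms = 10.80 s; g = 9.810 m/s².
L = 28.98 m
28.98 m × (1 ft / 0.3048 m) = 95.09 ft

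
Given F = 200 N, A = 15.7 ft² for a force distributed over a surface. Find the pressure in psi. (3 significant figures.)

P is given directly by: P = F/A.
F = 200 N; A = 15.7 ft² = 1.459 m².
P = 137.1 Pa  (the unit combination reduces to kg/(m·s²) = Pa)
137.1 Pa × (1 psi / 6895 Pa) = 0.01989 psi

0.0199 psi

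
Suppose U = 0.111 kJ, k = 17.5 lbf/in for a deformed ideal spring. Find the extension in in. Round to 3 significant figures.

Rearranging U = ½k·x² for x: x = √(2U/k).
U = 0.111 kJ = 111.0 J; k = 17.5 lbf/in = 3065 N/m.
x = 0.2691 m
0.2691 m × (1 in / 0.02540 m) = 10.60 in

10.6 in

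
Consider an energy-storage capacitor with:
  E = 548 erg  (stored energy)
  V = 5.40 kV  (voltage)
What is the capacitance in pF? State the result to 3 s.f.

Rearranging: C = 2E/V².
E = 548 erg = 5.480×10^-5 J; V = 5.40 kV = 5400 V.
C = 3.759×10^-12 F
3.759×10^-12 F × (1 pF / 1.000×10^-12 F) = 3.759 pF

3.76 pF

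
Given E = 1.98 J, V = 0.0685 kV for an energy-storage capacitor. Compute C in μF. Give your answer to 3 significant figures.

844 μF

Solving E = ½C·V² for C: C = 2E/V².
E = 1.98 J; V = 0.0685 kV = 68.50 V.
C = 8.439×10^-4 F
8.439×10^-4 F × (1 μF / 1.000×10^-6 F) = 843.9 μF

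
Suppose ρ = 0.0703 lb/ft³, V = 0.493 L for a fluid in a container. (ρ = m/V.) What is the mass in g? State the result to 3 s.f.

0.555 g

Solving ρ = m/V for m: m = ρV.
ρ = 0.0703 lb/ft³ = 1.126 kg/m³; V = 0.493 L = 4.930×10^-4 m³.
m = 5.552×10^-4 kg
5.552×10^-4 kg × (1 g / 0.001000 kg) = 0.5552 g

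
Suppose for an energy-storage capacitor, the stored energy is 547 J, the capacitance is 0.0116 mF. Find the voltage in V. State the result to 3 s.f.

Rearranging: V = √(2E/C).
E = 547 J; C = 0.0116 mF = 1.160×10^-5 F.
V = 9711 V

9710 V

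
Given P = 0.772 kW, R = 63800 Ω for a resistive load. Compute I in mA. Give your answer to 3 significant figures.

Solving P = I²R for I: I = √(P/R).
P = 0.772 kW = 772.0 W; R = 63800 Ω.
I = 0.1100 A
0.1100 A × (1 mA / 0.001000 A) = 110.0 mA

110 mA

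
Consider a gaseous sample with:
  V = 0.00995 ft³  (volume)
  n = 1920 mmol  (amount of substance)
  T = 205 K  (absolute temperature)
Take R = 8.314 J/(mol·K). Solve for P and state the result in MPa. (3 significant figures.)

Directly: P = nRT/V.
V = 0.00995 ft³ = 2.818×10^-4 m³; n = 1920 mmol = 1.920 mol; T = 205 K; R = 8.314 J/(mol·K).
P = 1.161×10^7 Pa
1.161×10^7 Pa × (1 MPa / 1.000×10^6 Pa) = 11.61 MPa

11.6 MPa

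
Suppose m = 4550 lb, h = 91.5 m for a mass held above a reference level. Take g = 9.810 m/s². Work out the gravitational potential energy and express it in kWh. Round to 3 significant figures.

0.515 kWh

PE is given directly by: PE = mgh.
m = 4550 lb = 2064 kg; h = 91.5 m; g = 9.810 m/s².
PE = 1.853×10^6 J  (the unit combination reduces to kg·m²/s² = J)
1.853×10^6 J × (1 kWh / 3.600×10^6 J) = 0.5146 kWh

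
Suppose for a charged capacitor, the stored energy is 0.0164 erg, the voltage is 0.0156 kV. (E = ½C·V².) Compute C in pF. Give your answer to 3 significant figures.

Solving E = ½C·V² for C: C = 2E/V².
E = 0.0164 erg = 1.640×10^-9 J; V = 0.0156 kV = 15.60 V.
C = 1.348×10^-11 F
1.348×10^-11 F × (1 pF / 1.000×10^-12 F) = 13.48 pF

13.5 pF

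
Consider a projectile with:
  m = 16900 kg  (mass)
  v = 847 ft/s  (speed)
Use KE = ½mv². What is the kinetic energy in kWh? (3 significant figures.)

156 kWh

KE is given directly by: KE = ½mv².
m = 16900 kg; v = 847 ft/s = 258.2 m/s.
KE = 5.632×10^8 J  (the unit combination reduces to kg·m²/s² = J)
5.632×10^8 J × (1 kWh / 3.600×10^6 J) = 156.4 kWh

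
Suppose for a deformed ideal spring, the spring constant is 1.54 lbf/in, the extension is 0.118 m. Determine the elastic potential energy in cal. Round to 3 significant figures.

0.449 cal

U is given directly by: U = ½kx².
k = 1.54 lbf/in = 269.7 N/m; x = 0.118 m.
U = 1.878 J  (the unit combination reduces to kg·m²/s² = J)
1.878 J × (1 cal / 4.184 J) = 0.4488 cal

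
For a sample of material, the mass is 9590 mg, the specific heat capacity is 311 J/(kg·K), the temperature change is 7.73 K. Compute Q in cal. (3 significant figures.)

5.51 cal

Directly: Q = mcΔT.
m = 9590 mg = 0.009590 kg; c = 311 J/(kg·K); ΔT = 7.73 K.
Q = 23.05 J  (the unit combination reduces to kg·m²/s² = J)
23.05 J × (1 cal / 4.184 J) = 5.510 cal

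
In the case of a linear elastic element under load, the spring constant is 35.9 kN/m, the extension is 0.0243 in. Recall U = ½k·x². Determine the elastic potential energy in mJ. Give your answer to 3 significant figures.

6.84 mJ

Directly: U = ½kx².
k = 35.9 kN/m = 35900 N/m; x = 0.0243 in = 6.172×10^-4 m.
U = 0.006838 J
0.006838 J × (1 mJ / 0.001000 J) = 6.838 mJ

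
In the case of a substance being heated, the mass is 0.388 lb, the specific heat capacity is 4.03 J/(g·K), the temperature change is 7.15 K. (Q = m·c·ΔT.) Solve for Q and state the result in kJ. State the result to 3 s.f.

Q is given directly by: Q = mcΔT.
m = 0.388 lb = 0.1760 kg; c = 4.03 J/(g·K) = 4030 J/(kg·K); ΔT = 7.15 K.
Q = 5071 J
5071 J × (1 kJ / 1000 J) = 5.071 kJ

5.07 kJ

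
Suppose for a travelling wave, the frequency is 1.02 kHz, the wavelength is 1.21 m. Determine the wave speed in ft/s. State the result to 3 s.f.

v is given directly by: v = fλ.
f = 1.02 kHz = 1020 Hz; λ = 1.21 m.
v = 1234 m/s
1234 m/s × (1 ft/s / 0.3048 m/s) = 4049 ft/s

4050 ft/s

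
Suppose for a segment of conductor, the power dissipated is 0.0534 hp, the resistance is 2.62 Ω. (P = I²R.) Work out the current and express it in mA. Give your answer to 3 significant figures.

3900 mA

Rearranging: I = √(P/R).
P = 0.0534 hp = 39.82 W; R = 2.62 Ω.
I = 3.899 A
3.899 A × (1 mA / 0.001000 A) = 3899 mA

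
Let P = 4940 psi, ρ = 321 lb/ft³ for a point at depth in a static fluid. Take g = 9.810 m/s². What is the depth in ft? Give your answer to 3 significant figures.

2220 ft

Rearranging P = ρ·g·h for h: h = P/(ρ·g).
P = 4940 psi = 3.406×10^7 Pa; ρ = 321 lb/ft³ = 5142 kg/m³; g = 9.810 m/s².
h = 675.2 m
675.2 m × (1 ft / 0.3048 m) = 2215 ft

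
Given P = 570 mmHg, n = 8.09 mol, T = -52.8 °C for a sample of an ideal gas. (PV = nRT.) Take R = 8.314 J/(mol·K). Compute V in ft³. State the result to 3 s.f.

6.89 ft³

From the ideal-gas law: V = nRT/P.
P = 570 mmHg = 75994 Pa; n = 8.09 mol; T = -52.8 °C = 220.3 K; R = 8.314 J/(mol·K).
V = 0.1950 m³
0.1950 m³ × (1 ft³ / 0.02832 m³) = 6.887 ft³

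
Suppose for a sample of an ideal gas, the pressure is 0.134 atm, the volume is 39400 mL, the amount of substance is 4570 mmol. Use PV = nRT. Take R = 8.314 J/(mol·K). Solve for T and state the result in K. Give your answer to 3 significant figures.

14.1 K

Rearranging: T = PV/(nR).
P = 0.134 atm = 13578 Pa; V = 39400 mL = 0.03940 m³; n = 4570 mmol = 4.570 mol; R = 8.314 J/(mol·K).
T = 14.08 K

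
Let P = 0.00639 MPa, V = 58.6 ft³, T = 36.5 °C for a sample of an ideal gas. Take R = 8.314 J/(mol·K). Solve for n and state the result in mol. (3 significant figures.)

From the ideal-gas law: n = PV/(RT).
P = 0.00639 MPa = 6390 Pa; V = 58.6 ft³ = 1.659 m³; T = 36.5 °C = 309.6 K; R = 8.314 J/(mol·K).
n = 4.119 mol

4.12 mol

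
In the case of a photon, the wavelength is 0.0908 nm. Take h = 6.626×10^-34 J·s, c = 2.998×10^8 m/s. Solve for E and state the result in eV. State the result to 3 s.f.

13700 eV

E is given directly by: E = hc/λ.
λ = 0.0908 nm = 9.080×10^-11 m; h = 6.626×10^-34 J·s; c = 2.998×10^8 m/s.
E = 2.188×10^-15 J
2.188×10^-15 J × (1 eV / 1.602×10^-19 J) = 13655 eV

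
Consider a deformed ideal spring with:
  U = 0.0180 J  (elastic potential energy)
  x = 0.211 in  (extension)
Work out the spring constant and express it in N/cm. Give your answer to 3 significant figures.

12.5 N/cm

Rearranging U = ½k·x² for k: k = 2U/x².
U = 0.0180 J; x = 0.211 in = 0.005359 m.
k = 1253 N/m
1253 N/m × (1 N/cm / 100.0 N/m) = 12.53 N/cm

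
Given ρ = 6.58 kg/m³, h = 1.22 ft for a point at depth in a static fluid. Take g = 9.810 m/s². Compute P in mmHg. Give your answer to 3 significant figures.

0.180 mmHg

P is given directly by: P = ρgh.
ρ = 6.58 kg/m³; h = 1.22 ft = 0.3719 m; g = 9.810 m/s².
P = 24.00 Pa  (the unit combination reduces to kg/(m·s²) = Pa)
24.00 Pa × (1 mmHg / 133.3 Pa) = 0.1800 mmHg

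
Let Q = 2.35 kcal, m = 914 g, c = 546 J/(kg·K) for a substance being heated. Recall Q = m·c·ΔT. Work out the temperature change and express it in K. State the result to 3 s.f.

Rearranging: ΔT = Q/(m·c).
Q = 2.35 kcal = 9832 J; m = 914 g = 0.9140 kg; c = 546 J/(kg·K).
ΔT = 19.70 K

19.7 K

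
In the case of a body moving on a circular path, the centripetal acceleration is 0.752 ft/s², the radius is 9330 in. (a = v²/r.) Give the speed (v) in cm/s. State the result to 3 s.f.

737 cm/s

Solving a = v²/r for v: v = √(a·r).
a = 0.752 ft/s² = 0.2292 m/s²; r = 9330 in = 237.0 m.
v = 7.370 m/s
7.370 m/s × (1 cm/s / 0.01000 m/s) = 737.0 cm/s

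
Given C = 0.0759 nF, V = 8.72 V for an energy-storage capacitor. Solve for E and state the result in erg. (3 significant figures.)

E is given directly by: E = ½CV².
C = 0.0759 nF = 7.590×10^-11 F; V = 8.72 V.
E = 2.886×10^-9 J
2.886×10^-9 J × (1 erg / 1.000×10^-7 J) = 0.02886 erg

0.0289 erg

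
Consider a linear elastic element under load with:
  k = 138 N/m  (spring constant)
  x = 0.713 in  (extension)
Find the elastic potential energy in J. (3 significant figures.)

Directly: U = ½kx².
k = 138 N/m; x = 0.713 in = 0.01811 m.
U = 0.02263 J

0.0226 J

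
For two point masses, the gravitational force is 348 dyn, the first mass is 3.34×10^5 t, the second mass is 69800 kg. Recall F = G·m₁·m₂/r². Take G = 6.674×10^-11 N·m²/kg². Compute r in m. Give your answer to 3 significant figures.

From Newton's law of gravitation: r = √(G·m₁m₂/F).
F = 348 dyn = 0.003480 N; m₁ = 3.34×10^5 t = 3.340×10^8 kg; m₂ = 69800 kg; G = 6.674×10^-11 N·m²/kg².
r = 668.7 m

669 m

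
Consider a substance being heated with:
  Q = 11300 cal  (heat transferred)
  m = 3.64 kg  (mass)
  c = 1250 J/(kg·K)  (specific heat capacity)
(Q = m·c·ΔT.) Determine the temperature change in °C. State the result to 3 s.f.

10.4 °C

Solving Q = m·c·ΔT for ΔT: ΔT = Q/(m·c).
Q = 11300 cal = 47279 J; m = 3.64 kg; c = 1250 J/(kg·K).
ΔT = 10.39 K
Since 1 °C = 1 K, 10.39 °C.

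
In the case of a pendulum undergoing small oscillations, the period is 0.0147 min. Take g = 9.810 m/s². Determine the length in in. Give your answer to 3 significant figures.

7.61 in

Solving T = 2π√(L/g) for L: L = g·(T/2π)².
T = 0.0147 min = 0.8820 s; g = 9.810 m/s².
L = 0.1933 m
0.1933 m × (1 in / 0.02540 m) = 7.610 in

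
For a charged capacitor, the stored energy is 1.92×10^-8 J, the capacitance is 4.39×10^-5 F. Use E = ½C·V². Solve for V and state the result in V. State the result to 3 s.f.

Rearranging E = ½C·V² for V: V = √(2E/C).
E = 1.92×10^-8 J; C = 4.39×10^-5 F.
V = 0.02958 V  (the unit combination reduces to kg·m²/(A·s³) = V)

0.0296 V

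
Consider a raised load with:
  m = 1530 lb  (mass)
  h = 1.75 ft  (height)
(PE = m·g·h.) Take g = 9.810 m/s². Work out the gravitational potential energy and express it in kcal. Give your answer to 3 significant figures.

Directly: PE = mgh.
m = 1530 lb = 694.0 kg; h = 1.75 ft = 0.5334 m; g = 9.810 m/s².
PE = 3631 J
3631 J × (1 kcal / 4184 J) = 0.8679 kcal

0.868 kcal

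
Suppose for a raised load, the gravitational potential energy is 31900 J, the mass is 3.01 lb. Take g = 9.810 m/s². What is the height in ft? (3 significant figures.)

Rearranging PE = m·g·h for h: h = PE/(m·g).
PE = 31900 J; m = 3.01 lb = 1.365 kg; g = 9.810 m/s².
h = 2382 m
2382 m × (1 ft / 0.3048 m) = 7814 ft

7810 ft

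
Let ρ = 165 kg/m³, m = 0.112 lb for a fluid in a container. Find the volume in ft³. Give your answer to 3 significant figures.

Solving ρ = m/V for V: V = m/ρ.
ρ = 165 kg/m³; m = 0.112 lb = 0.05080 kg.
V = 3.079×10^-4 m³
3.079×10^-4 m³ × (1 ft³ / 0.02832 m³) = 0.01087 ft³

0.0109 ft³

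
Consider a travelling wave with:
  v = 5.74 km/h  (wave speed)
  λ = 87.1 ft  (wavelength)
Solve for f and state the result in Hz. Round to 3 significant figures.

Solving v = f·λ for f: f = v/λ.
v = 5.74 km/h = 1.594 m/s; λ = 87.1 ft = 26.55 m.
f = 0.06006 Hz

0.0601 Hz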